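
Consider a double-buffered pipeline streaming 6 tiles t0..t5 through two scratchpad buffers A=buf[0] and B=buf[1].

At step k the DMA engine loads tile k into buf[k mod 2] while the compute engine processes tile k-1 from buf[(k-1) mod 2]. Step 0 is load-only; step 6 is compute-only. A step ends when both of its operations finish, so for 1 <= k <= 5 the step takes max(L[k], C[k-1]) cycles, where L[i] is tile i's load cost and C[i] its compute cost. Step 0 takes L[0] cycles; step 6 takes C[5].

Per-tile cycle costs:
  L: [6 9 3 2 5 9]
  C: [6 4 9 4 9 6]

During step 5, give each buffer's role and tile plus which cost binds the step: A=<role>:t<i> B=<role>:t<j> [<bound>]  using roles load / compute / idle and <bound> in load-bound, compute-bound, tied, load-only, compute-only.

[0] DMA t0→A (6c) ∥ CU idle ⇒ 6c, clock 6
[1] DMA t1→B (9c) ∥ CU A:t0 (6c) ⇒ 9c, clock 15
[2] DMA t2→A (3c) ∥ CU B:t1 (4c) ⇒ 4c, clock 19
[3] DMA t3→B (2c) ∥ CU A:t2 (9c) ⇒ 9c, clock 28
[4] DMA t4→A (5c) ∥ CU B:t3 (4c) ⇒ 5c, clock 33
[5] DMA t5→B (9c) ∥ CU A:t4 (9c) ⇒ 9c, clock 42
[6] DMA idle ∥ CU B:t5 (6c) ⇒ 6c, clock 48

step 5: A=compute:t4 B=load:t5 [tied]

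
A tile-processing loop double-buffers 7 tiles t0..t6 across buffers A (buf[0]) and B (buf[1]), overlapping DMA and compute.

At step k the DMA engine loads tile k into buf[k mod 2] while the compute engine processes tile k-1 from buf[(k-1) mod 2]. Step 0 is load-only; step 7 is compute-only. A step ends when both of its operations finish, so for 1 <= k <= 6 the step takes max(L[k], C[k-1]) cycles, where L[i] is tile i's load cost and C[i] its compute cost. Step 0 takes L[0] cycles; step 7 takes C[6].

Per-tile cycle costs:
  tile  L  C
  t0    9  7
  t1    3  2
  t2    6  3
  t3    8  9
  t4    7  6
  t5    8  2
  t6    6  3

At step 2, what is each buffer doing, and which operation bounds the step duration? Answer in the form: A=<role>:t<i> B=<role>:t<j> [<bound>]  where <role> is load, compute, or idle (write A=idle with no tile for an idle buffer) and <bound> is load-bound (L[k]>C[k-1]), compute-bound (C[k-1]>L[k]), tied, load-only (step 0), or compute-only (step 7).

step 2: A=load:t2 B=compute:t1 [load-bound]

  0. 9=9c; end=9; A:t0 B:-
  1. max(3,7)=7c; end=16; A:t0 B:t1
  2. max(6,2)=6c; end=22; A:t2 B:t1
  3. max(8,3)=8c; end=30; A:t2 B:t3
  4. max(7,9)=9c; end=39; A:t4 B:t3
  5. max(8,6)=8c; end=47; A:t4 B:t5
  6. max(6,2)=6c; end=53; A:t6 B:t5
  7. 3=3c; end=56; A:t6 B:t5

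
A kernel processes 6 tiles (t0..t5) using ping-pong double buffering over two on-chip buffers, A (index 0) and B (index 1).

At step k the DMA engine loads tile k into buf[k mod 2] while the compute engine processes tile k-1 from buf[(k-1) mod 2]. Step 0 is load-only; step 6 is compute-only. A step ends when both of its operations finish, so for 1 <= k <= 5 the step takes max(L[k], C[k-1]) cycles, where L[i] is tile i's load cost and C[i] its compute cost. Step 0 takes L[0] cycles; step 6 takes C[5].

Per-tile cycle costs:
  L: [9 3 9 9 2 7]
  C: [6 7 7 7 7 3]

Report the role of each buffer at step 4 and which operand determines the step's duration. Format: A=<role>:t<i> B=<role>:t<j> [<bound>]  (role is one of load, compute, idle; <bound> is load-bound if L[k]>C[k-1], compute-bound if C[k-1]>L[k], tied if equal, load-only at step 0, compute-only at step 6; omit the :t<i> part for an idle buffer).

step 4: A=load:t4 B=compute:t3 [compute-bound]

  0. 9=9c; end=9; A:t0 B:-
  1. max(3,6)=6c; end=15; A:t0 B:t1
  2. max(9,7)=9c; end=24; A:t2 B:t1
  3. max(9,7)=9c; end=33; A:t2 B:t3
  4. max(2,7)=7c; end=40; A:t4 B:t3
  5. max(7,7)=7c; end=47; A:t4 B:t5
  6. 3=3c; end=50; A:t4 B:t5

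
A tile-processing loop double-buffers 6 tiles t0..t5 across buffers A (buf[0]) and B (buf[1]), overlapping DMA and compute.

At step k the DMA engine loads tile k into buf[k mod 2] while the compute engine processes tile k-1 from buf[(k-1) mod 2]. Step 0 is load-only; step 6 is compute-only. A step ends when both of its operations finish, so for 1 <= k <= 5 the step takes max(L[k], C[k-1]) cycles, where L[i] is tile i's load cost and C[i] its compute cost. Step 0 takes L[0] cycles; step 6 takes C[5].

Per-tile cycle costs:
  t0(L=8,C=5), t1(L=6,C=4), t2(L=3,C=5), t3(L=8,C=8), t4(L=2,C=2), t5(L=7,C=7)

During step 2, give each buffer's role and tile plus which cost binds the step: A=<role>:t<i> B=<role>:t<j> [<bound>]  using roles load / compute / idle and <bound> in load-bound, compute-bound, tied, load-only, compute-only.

step 2: A=load:t2 B=compute:t1 [compute-bound]

k=0 load=t0/8c comp=- wait=8 total=8
k=1 load=t1/6c comp=t0/5c wait=6 total=14
k=2 load=t2/3c comp=t1/4c wait=4 total=18
k=3 load=t3/8c comp=t2/5c wait=8 total=26
k=4 load=t4/2c comp=t3/8c wait=8 total=34
k=5 load=t5/7c comp=t4/2c wait=7 total=41
k=6 load=- comp=t5/7c wait=7 total=48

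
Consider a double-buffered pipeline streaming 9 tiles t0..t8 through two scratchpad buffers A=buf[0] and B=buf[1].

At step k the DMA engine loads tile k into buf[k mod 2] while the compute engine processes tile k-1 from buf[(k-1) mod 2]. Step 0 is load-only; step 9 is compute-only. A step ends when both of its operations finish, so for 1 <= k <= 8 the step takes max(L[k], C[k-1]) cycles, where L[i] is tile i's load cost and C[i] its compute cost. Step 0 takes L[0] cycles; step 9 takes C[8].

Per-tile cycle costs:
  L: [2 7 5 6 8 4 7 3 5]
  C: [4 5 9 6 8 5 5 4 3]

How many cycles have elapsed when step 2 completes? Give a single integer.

step 0: L[0]=2 → dur=2, Σ=2 | A=load:t0 B=idle [load-only]
step 1: L[1]=7 C[0]=4 → dur=7, Σ=9 | A=compute:t0 B=load:t1 [load-bound]
step 2: L[2]=5 C[1]=5 → dur=5, Σ=14 | A=load:t2 B=compute:t1 [tied]
step 3: L[3]=6 C[2]=9 → dur=9, Σ=23 | A=compute:t2 B=load:t3 [compute-bound]
step 4: L[4]=8 C[3]=6 → dur=8, Σ=31 | A=load:t4 B=compute:t3 [load-bound]
step 5: L[5]=4 C[4]=8 → dur=8, Σ=39 | A=compute:t4 B=load:t5 [compute-bound]
step 6: L[6]=7 C[5]=5 → dur=7, Σ=46 | A=load:t6 B=compute:t5 [load-bound]
step 7: L[7]=3 C[6]=5 → dur=5, Σ=51 | A=compute:t6 B=load:t7 [compute-bound]
step 8: L[8]=5 C[7]=4 → dur=5, Σ=56 | A=load:t8 B=compute:t7 [load-bound]
step 9: C[8]=3 → dur=3, Σ=59 | A=compute:t8 B=idle [compute-only]

end_cycle[2] = 14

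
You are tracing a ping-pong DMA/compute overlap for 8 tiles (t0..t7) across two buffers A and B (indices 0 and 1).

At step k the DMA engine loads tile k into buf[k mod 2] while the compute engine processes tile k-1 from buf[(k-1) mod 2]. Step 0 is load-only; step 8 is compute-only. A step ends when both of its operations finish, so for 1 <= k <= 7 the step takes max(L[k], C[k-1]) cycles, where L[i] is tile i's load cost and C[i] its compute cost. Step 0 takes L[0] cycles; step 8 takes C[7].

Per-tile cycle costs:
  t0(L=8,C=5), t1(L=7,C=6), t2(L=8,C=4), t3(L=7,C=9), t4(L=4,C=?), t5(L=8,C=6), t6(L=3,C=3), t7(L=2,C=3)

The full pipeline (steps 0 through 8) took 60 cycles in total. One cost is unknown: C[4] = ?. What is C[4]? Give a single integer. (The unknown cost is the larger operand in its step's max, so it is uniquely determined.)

step 0 = dur = L[0]=8 = 8
step 1 = dur = max(L[1]=7, C[0]=5) = 7
step 2 = dur = max(L[2]=8, C[1]=6) = 8
step 3 = dur = max(L[3]=7, C[2]=4) = 7
step 4 = dur = max(L[4]=4, C[3]=9) = 9
step 5 = dur = max(L[5]=8, C[4]=?) = C[4]  (unknown; binding)
step 6 = dur = max(L[6]=3, C[5]=6) = 6
step 7 = dur = max(L[7]=2, C[6]=3) = 3
step 8 = dur = C[7]=3 = 3
sum of known step durations = 51
dur[5] = total - known = 60 - 51 = 9
C[4] is the binding max in step 5, so C[4] = dur[5] = 9

C[4] = 9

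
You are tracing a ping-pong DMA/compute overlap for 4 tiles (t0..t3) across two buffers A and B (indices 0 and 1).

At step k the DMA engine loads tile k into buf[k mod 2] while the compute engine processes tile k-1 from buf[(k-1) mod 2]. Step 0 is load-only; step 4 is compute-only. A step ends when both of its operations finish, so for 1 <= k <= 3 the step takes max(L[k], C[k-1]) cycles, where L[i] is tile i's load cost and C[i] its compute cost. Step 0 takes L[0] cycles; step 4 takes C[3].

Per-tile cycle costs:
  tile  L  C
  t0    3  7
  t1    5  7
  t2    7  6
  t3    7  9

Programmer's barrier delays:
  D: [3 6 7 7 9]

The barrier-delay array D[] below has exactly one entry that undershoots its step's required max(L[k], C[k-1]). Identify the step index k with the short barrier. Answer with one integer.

k=0 barrier L[0]=3→3c, D[0]=3 ok
k=1 barrier max(L[1]=5,C[0]=7)→7c, D[1]=6 SHORT
k=2 barrier max(L[2]=7,C[1]=7)→7c, D[2]=7 ok
k=3 barrier max(L[3]=7,C[2]=6)→7c, D[3]=7 ok
k=4 barrier C[3]=9→9c, D[4]=9 ok

hazard at step 1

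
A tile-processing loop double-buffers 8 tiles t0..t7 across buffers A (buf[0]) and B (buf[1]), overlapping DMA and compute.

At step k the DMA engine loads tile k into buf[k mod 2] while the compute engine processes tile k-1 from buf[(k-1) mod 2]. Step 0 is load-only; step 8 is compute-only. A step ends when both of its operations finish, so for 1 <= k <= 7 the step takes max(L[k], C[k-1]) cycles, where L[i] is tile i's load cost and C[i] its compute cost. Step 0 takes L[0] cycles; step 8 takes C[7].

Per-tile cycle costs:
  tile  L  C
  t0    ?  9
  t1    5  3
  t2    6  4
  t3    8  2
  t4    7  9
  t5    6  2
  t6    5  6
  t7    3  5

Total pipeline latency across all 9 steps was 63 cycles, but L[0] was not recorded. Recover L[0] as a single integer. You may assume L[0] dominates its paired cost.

L[0] = 8

step 0 = dur = L[0]=? = L[0]  (unknown; binding)
step 1 = dur = max(L[1]=5, C[0]=9) = 9
step 2 = dur = max(L[2]=6, C[1]=3) = 6
step 3 = dur = max(L[3]=8, C[2]=4) = 8
step 4 = dur = max(L[4]=7, C[3]=2) = 7
step 5 = dur = max(L[5]=6, C[4]=9) = 9
step 6 = dur = max(L[6]=5, C[5]=2) = 5
step 7 = dur = max(L[7]=3, C[6]=6) = 6
step 8 = dur = C[7]=5 = 5
sum of known step durations = 55
dur[0] = total - known = 63 - 55 = 8
L[0] is the binding max in step 0, so L[0] = dur[0] = 8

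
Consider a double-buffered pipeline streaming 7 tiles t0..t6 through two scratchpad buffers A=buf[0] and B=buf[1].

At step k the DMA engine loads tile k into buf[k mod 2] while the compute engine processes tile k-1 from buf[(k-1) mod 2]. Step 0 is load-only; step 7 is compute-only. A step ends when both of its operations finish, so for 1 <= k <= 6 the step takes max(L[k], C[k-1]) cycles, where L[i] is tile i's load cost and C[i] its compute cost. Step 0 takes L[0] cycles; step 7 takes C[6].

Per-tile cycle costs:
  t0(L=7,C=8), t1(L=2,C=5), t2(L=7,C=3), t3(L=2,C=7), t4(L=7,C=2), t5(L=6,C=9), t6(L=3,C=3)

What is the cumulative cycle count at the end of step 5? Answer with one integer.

end_cycle[5] = 38

k=0 load=t0/7c comp=- wait=7 total=7
k=1 load=t1/2c comp=t0/8c wait=8 total=15
k=2 load=t2/7c comp=t1/5c wait=7 total=22
k=3 load=t3/2c comp=t2/3c wait=3 total=25
k=4 load=t4/7c comp=t3/7c wait=7 total=32
k=5 load=t5/6c comp=t4/2c wait=6 total=38
k=6 load=t6/3c comp=t5/9c wait=9 total=47
k=7 load=- comp=t6/3c wait=3 total=50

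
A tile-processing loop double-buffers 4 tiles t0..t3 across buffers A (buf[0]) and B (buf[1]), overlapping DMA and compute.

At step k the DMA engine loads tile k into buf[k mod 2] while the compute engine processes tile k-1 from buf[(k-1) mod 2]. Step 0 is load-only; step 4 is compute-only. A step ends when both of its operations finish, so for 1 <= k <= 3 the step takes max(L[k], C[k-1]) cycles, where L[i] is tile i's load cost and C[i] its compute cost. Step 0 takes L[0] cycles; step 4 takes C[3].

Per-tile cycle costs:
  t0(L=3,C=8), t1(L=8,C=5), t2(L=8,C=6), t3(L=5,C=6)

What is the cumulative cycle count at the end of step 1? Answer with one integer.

end_cycle[1] = 11

[0] DMA t0→A (3c) ∥ CU idle ⇒ 3c, clock 3
[1] DMA t1→B (8c) ∥ CU A:t0 (8c) ⇒ 8c, clock 11
[2] DMA t2→A (8c) ∥ CU B:t1 (5c) ⇒ 8c, clock 19
[3] DMA t3→B (5c) ∥ CU A:t2 (6c) ⇒ 6c, clock 25
[4] DMA idle ∥ CU B:t3 (6c) ⇒ 6c, clock 31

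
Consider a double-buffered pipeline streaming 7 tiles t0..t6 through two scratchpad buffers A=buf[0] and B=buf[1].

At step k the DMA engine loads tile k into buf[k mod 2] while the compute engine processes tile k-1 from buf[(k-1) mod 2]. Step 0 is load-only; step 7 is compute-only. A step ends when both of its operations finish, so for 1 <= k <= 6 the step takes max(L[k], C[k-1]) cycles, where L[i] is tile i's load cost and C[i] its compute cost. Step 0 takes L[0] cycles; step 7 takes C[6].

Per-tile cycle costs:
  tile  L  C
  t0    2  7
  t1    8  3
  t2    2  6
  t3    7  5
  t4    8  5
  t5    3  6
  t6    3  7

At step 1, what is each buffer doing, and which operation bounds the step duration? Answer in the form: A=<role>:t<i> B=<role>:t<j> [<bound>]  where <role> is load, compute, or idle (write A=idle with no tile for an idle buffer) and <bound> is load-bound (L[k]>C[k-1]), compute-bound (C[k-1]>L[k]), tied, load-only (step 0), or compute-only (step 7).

k=0 load=t0/2c comp=- wait=2 total=2
k=1 load=t1/8c comp=t0/7c wait=8 total=10
k=2 load=t2/2c comp=t1/3c wait=3 total=13
k=3 load=t3/7c comp=t2/6c wait=7 total=20
k=4 load=t4/8c comp=t3/5c wait=8 total=28
k=5 load=t5/3c comp=t4/5c wait=5 total=33
k=6 load=t6/3c comp=t5/6c wait=6 total=39
k=7 load=- comp=t6/7c wait=7 total=46

step 1: A=compute:t0 B=load:t1 [load-bound]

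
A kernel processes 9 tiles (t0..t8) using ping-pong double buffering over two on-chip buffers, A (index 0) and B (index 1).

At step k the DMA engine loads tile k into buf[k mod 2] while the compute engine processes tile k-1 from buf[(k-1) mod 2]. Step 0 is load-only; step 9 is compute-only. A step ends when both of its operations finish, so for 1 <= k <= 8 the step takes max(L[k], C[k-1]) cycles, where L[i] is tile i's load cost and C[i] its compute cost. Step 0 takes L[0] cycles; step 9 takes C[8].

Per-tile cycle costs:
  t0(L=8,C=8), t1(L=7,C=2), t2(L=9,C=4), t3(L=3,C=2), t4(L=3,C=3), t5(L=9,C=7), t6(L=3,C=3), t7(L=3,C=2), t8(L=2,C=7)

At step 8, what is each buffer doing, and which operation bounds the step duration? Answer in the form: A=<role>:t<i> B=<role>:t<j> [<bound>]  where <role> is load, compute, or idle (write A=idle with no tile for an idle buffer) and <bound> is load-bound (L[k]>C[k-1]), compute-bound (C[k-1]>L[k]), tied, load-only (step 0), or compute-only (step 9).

k=0 load=t0/8c comp=- wait=8 total=8
k=1 load=t1/7c comp=t0/8c wait=8 total=16
k=2 load=t2/9c comp=t1/2c wait=9 total=25
k=3 load=t3/3c comp=t2/4c wait=4 total=29
k=4 load=t4/3c comp=t3/2c wait=3 total=32
k=5 load=t5/9c comp=t4/3c wait=9 total=41
k=6 load=t6/3c comp=t5/7c wait=7 total=48
k=7 load=t7/3c comp=t6/3c wait=3 total=51
k=8 load=t8/2c comp=t7/2c wait=2 total=53
k=9 load=- comp=t8/7c wait=7 total=60

step 8: A=load:t8 B=compute:t7 [tied]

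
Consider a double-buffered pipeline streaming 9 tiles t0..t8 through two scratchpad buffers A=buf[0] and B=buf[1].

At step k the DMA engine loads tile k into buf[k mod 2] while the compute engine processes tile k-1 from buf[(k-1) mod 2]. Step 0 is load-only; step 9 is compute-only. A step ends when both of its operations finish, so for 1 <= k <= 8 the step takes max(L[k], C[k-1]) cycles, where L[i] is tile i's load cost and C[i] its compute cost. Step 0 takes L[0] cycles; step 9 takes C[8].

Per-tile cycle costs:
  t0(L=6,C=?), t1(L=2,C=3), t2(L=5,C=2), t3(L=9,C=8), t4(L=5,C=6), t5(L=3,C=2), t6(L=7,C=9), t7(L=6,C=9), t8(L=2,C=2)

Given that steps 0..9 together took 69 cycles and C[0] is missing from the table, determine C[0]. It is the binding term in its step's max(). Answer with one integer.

C[0] = 8

step 0 | dur = L[0]=6 = 6
step 1 | dur = max(L[1]=2, C[0]=?) = C[0]  (unknown; binding)
step 2 | dur = max(L[2]=5, C[1]=3) = 5
step 3 | dur = max(L[3]=9, C[2]=2) = 9
step 4 | dur = max(L[4]=5, C[3]=8) = 8
step 5 | dur = max(L[5]=3, C[4]=6) = 6
step 6 | dur = max(L[6]=7, C[5]=2) = 7
step 7 | dur = max(L[7]=6, C[6]=9) = 9
step 8 | dur = max(L[8]=2, C[7]=9) = 9
step 9 | dur = C[8]=2 = 2
sum of known step durations = 61
dur[1] = total - known = 69 - 61 = 8
C[0] is the binding max in step 1, so C[0] = dur[1] = 8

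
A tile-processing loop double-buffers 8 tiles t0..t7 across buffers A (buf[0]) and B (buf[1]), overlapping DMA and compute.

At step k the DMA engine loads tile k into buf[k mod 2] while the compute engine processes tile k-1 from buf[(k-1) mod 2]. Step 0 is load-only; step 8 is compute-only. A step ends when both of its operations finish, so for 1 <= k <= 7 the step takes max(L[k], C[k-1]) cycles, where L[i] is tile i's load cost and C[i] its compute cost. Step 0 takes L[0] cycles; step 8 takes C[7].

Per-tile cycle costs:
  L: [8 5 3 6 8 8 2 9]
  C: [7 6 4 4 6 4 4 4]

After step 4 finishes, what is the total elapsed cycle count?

end_cycle[4] = 35

[0] DMA t0→A (8c) ∥ CU idle ⇒ 8c, clock 8
[1] DMA t1→B (5c) ∥ CU A:t0 (7c) ⇒ 7c, clock 15
[2] DMA t2→A (3c) ∥ CU B:t1 (6c) ⇒ 6c, clock 21
[3] DMA t3→B (6c) ∥ CU A:t2 (4c) ⇒ 6c, clock 27
[4] DMA t4→A (8c) ∥ CU B:t3 (4c) ⇒ 8c, clock 35
[5] DMA t5→B (8c) ∥ CU A:t4 (6c) ⇒ 8c, clock 43
[6] DMA t6→A (2c) ∥ CU B:t5 (4c) ⇒ 4c, clock 47
[7] DMA t7→B (9c) ∥ CU A:t6 (4c) ⇒ 9c, clock 56
[8] DMA idle ∥ CU B:t7 (4c) ⇒ 4c, clock 60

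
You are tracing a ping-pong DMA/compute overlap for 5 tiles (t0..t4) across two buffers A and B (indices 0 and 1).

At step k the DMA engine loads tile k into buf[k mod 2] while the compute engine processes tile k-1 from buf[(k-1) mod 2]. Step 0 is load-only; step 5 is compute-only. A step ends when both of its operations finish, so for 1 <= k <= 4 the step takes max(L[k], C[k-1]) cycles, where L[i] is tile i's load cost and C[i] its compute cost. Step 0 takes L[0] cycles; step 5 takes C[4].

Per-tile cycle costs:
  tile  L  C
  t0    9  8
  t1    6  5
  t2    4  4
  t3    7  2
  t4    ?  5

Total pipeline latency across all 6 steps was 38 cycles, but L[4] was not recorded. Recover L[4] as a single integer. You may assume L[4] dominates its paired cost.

L[4] = 4

step 0: dur = L[0]=9 = 9
step 1: dur = max(L[1]=6, C[0]=8) = 8
step 2: dur = max(L[2]=4, C[1]=5) = 5
step 3: dur = max(L[3]=7, C[2]=4) = 7
step 4: dur = max(L[4]=?, C[3]=2) = L[4]  (unknown; binding)
step 5: dur = C[4]=5 = 5
sum of known step durations = 34
dur[4] = total - known = 38 - 34 = 4
L[4] is the binding max in step 4, so L[4] = dur[4] = 4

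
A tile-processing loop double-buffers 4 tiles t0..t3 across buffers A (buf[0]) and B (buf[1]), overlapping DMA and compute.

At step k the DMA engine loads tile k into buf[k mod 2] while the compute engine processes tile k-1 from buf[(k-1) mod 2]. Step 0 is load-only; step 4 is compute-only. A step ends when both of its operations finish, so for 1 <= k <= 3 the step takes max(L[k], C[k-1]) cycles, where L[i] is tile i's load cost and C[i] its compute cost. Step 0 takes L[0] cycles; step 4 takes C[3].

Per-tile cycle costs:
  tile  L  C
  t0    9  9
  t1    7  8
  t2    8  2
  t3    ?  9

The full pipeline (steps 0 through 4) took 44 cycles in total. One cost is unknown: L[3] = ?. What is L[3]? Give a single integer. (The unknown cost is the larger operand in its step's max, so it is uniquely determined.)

step 0 = dur = L[0]=9 = 9
step 1 = dur = max(L[1]=7, C[0]=9) = 9
step 2 = dur = max(L[2]=8, C[1]=8) = 8
step 3 = dur = max(L[3]=?, C[2]=2) = L[3]  (unknown; binding)
step 4 = dur = C[3]=9 = 9
sum of known step durations = 35
dur[3] = total - known = 44 - 35 = 9
L[3] is the binding max in step 3, so L[3] = dur[3] = 9

L[3] = 9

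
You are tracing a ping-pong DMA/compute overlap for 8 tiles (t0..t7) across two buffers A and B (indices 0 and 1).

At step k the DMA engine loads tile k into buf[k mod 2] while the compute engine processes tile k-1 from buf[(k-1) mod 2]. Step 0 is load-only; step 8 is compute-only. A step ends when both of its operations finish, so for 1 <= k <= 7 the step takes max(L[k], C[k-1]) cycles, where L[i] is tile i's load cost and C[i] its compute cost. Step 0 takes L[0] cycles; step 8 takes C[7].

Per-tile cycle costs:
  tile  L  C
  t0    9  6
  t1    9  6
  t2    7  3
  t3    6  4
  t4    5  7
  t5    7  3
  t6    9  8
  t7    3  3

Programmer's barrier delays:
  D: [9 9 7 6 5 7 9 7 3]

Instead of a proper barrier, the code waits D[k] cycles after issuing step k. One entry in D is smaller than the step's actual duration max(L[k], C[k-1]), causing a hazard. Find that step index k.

[0] required=L[0]=9=9 vs D=9 ok
[1] required=max(L[1]=9,C[0]=6)=9 vs D=9 ok
[2] required=max(L[2]=7,C[1]=6)=7 vs D=7 ok
[3] required=max(L[3]=6,C[2]=3)=6 vs D=6 ok
[4] required=max(L[4]=5,C[3]=4)=5 vs D=5 ok
[5] required=max(L[5]=7,C[4]=7)=7 vs D=7 ok
[6] required=max(L[6]=9,C[5]=3)=9 vs D=9 ok
[7] required=max(L[7]=3,C[6]=8)=8 vs D=7 SHORT
[8] required=C[7]=3=3 vs D=3 ok

hazard at step 7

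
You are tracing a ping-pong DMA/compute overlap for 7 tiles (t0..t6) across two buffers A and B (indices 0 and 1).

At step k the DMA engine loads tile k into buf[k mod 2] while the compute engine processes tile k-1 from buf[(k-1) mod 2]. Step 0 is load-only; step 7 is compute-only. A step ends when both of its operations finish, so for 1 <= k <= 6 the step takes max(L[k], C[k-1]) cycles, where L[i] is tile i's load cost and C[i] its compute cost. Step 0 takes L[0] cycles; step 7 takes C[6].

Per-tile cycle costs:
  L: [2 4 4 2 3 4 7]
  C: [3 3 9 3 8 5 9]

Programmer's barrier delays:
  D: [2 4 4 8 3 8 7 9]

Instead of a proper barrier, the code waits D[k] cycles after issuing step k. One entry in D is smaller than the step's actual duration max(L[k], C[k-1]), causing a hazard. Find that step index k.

hazard at step 3

k=0 barrier L[0]=2→2c, D[0]=2 ok
k=1 barrier max(L[1]=4,C[0]=3)→4c, D[1]=4 ok
k=2 barrier max(L[2]=4,C[1]=3)→4c, D[2]=4 ok
k=3 barrier max(L[3]=2,C[2]=9)→9c, D[3]=8 SHORT
k=4 barrier max(L[4]=3,C[3]=3)→3c, D[4]=3 ok
k=5 barrier max(L[5]=4,C[4]=8)→8c, D[5]=8 ok
k=6 barrier max(L[6]=7,C[5]=5)→7c, D[6]=7 ok
k=7 barrier C[6]=9→9c, D[7]=9 ok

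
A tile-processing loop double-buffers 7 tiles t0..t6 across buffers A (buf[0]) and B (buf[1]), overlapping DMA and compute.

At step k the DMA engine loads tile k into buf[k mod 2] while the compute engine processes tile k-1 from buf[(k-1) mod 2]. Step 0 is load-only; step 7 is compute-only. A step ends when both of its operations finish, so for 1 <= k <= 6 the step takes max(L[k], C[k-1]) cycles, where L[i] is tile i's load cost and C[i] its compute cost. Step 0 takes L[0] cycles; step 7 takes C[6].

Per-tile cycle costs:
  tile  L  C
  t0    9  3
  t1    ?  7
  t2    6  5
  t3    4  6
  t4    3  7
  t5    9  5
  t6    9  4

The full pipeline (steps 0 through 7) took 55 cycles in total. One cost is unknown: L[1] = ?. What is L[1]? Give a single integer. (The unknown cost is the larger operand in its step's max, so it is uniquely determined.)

L[1] = 6

step 0: dur = L[0]=9 = 9
step 1: dur = max(L[1]=?, C[0]=3) = L[1]  (unknown; binding)
step 2: dur = max(L[2]=6, C[1]=7) = 7
step 3: dur = max(L[3]=4, C[2]=5) = 5
step 4: dur = max(L[4]=3, C[3]=6) = 6
step 5: dur = max(L[5]=9, C[4]=7) = 9
step 6: dur = max(L[6]=9, C[5]=5) = 9
step 7: dur = C[6]=4 = 4
sum of known step durations = 49
dur[1] = total - known = 55 - 49 = 6
L[1] is the binding max in step 1, so L[1] = dur[1] = 6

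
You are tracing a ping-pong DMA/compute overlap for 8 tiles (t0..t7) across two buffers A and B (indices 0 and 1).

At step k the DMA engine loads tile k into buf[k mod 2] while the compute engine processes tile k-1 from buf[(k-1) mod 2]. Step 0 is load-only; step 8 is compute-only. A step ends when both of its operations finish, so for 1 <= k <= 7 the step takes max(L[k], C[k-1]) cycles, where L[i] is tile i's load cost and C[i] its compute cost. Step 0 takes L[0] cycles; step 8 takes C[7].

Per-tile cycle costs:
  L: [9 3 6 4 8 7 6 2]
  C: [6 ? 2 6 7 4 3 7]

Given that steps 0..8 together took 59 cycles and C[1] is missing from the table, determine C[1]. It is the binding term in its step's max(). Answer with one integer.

C[1] = 9

step 0 = dur = L[0]=9 = 9
step 1 = dur = max(L[1]=3, C[0]=6) = 6
step 2 = dur = max(L[2]=6, C[1]=?) = C[1]  (unknown; binding)
step 3 = dur = max(L[3]=4, C[2]=2) = 4
step 4 = dur = max(L[4]=8, C[3]=6) = 8
step 5 = dur = max(L[5]=7, C[4]=7) = 7
step 6 = dur = max(L[6]=6, C[5]=4) = 6
step 7 = dur = max(L[7]=2, C[6]=3) = 3
step 8 = dur = C[7]=7 = 7
sum of known step durations = 50
dur[2] = total - known = 59 - 50 = 9
C[1] is the binding max in step 2, so C[1] = dur[2] = 9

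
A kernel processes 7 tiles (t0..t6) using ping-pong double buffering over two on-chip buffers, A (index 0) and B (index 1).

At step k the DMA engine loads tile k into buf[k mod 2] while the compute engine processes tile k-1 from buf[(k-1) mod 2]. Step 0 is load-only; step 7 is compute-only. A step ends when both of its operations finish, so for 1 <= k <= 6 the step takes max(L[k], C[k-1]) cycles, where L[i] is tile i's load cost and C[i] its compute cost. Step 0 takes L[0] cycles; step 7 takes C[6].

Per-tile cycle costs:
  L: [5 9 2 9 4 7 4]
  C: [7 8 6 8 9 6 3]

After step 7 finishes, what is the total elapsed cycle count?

[0] DMA t0→A (5c) ∥ CU idle ⇒ 5c, clock 5
[1] DMA t1→B (9c) ∥ CU A:t0 (7c) ⇒ 9c, clock 14
[2] DMA t2→A (2c) ∥ CU B:t1 (8c) ⇒ 8c, clock 22
[3] DMA t3→B (9c) ∥ CU A:t2 (6c) ⇒ 9c, clock 31
[4] DMA t4→A (4c) ∥ CU B:t3 (8c) ⇒ 8c, clock 39
[5] DMA t5→B (7c) ∥ CU A:t4 (9c) ⇒ 9c, clock 48
[6] DMA t6→A (4c) ∥ CU B:t5 (6c) ⇒ 6c, clock 54
[7] DMA idle ∥ CU A:t6 (3c) ⇒ 3c, clock 57

end_cycle[7] = 57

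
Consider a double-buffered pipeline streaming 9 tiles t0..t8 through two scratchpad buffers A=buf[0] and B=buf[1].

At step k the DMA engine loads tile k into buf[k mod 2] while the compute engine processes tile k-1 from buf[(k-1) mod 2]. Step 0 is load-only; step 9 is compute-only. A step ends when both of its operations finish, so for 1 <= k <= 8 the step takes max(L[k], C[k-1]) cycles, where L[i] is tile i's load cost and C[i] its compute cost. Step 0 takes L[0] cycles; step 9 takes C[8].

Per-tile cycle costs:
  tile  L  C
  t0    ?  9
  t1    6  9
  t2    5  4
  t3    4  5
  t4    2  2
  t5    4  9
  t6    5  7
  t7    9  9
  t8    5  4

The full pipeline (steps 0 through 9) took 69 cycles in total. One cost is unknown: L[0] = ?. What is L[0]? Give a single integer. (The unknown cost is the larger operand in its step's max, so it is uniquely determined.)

L[0] = 7

step 0 | dur = L[0]=? = L[0]  (unknown; binding)
step 1 | dur = max(L[1]=6, C[0]=9) = 9
step 2 | dur = max(L[2]=5, C[1]=9) = 9
step 3 | dur = max(L[3]=4, C[2]=4) = 4
step 4 | dur = max(L[4]=2, C[3]=5) = 5
step 5 | dur = max(L[5]=4, C[4]=2) = 4
step 6 | dur = max(L[6]=5, C[5]=9) = 9
step 7 | dur = max(L[7]=9, C[6]=7) = 9
step 8 | dur = max(L[8]=5, C[7]=9) = 9
step 9 | dur = C[8]=4 = 4
sum of known step durations = 62
dur[0] = total - known = 69 - 62 = 7
L[0] is the binding max in step 0, so L[0] = dur[0] = 7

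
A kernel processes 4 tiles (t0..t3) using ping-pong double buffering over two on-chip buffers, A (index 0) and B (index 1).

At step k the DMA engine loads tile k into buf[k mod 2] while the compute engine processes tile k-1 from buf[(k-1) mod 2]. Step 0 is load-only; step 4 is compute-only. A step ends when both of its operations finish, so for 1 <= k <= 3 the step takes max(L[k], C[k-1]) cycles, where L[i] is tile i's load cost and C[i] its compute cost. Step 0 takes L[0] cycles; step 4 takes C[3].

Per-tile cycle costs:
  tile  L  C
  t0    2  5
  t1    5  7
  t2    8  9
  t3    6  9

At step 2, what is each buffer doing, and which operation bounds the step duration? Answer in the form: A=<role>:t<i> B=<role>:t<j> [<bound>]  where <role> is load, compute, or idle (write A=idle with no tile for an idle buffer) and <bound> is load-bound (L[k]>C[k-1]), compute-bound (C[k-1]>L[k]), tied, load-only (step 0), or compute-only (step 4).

[0] DMA t0→A (2c) ∥ CU idle ⇒ 2c, clock 2
[1] DMA t1→B (5c) ∥ CU A:t0 (5c) ⇒ 5c, clock 7
[2] DMA t2→A (8c) ∥ CU B:t1 (7c) ⇒ 8c, clock 15
[3] DMA t3→B (6c) ∥ CU A:t2 (9c) ⇒ 9c, clock 24
[4] DMA idle ∥ CU B:t3 (9c) ⇒ 9c, clock 33

step 2: A=load:t2 B=compute:t1 [load-bound]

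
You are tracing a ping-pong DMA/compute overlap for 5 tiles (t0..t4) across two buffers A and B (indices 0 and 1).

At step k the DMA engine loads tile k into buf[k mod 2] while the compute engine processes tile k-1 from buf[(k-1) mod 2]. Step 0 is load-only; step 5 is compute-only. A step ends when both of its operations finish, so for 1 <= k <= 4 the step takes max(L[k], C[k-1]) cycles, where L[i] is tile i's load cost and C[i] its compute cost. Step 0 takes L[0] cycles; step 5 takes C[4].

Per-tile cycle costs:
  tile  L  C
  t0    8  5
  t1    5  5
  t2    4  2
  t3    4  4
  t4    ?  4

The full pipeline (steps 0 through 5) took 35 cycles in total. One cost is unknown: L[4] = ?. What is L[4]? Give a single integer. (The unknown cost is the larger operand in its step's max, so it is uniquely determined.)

L[4] = 9

step 0 → dur = L[0]=8 = 8
step 1 → dur = max(L[1]=5, C[0]=5) = 5
step 2 → dur = max(L[2]=4, C[1]=5) = 5
step 3 → dur = max(L[3]=4, C[2]=2) = 4
step 4 → dur = max(L[4]=?, C[3]=4) = L[4]  (unknown; binding)
step 5 → dur = C[4]=4 = 4
sum of known step durations = 26
dur[4] = total - known = 35 - 26 = 9
L[4] is the binding max in step 4, so L[4] = dur[4] = 9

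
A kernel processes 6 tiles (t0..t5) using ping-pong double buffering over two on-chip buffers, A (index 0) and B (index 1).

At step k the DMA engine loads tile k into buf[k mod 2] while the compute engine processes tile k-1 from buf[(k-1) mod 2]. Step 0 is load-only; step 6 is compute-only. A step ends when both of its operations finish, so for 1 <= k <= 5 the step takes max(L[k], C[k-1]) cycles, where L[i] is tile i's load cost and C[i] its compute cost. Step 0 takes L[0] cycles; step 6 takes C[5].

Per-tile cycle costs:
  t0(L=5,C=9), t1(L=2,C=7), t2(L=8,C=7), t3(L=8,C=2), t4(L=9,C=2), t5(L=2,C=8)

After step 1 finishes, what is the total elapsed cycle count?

end_cycle[1] = 14

[0] DMA t0→A (5c) ∥ CU idle ⇒ 5c, clock 5
[1] DMA t1→B (2c) ∥ CU A:t0 (9c) ⇒ 9c, clock 14
[2] DMA t2→A (8c) ∥ CU B:t1 (7c) ⇒ 8c, clock 22
[3] DMA t3→B (8c) ∥ CU A:t2 (7c) ⇒ 8c, clock 30
[4] DMA t4→A (9c) ∥ CU B:t3 (2c) ⇒ 9c, clock 39
[5] DMA t5→B (2c) ∥ CU A:t4 (2c) ⇒ 2c, clock 41
[6] DMA idle ∥ CU B:t5 (8c) ⇒ 8c, clock 49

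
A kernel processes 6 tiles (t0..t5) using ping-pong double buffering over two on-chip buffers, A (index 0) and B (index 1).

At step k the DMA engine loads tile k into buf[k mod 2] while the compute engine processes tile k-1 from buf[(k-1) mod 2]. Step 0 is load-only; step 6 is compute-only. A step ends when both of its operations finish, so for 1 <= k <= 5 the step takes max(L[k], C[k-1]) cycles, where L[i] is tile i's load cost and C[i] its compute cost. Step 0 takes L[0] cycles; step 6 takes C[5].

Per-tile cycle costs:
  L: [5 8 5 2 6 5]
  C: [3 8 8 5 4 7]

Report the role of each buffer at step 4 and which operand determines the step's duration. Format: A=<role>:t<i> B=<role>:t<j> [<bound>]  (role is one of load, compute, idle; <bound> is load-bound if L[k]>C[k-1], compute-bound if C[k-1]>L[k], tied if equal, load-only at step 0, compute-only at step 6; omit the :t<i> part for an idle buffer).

step 4: A=load:t4 B=compute:t3 [load-bound]

[0] DMA t0→A (5c) ∥ CU idle ⇒ 5c, clock 5
[1] DMA t1→B (8c) ∥ CU A:t0 (3c) ⇒ 8c, clock 13
[2] DMA t2→A (5c) ∥ CU B:t1 (8c) ⇒ 8c, clock 21
[3] DMA t3→B (2c) ∥ CU A:t2 (8c) ⇒ 8c, clock 29
[4] DMA t4→A (6c) ∥ CU B:t3 (5c) ⇒ 6c, clock 35
[5] DMA t5→B (5c) ∥ CU A:t4 (4c) ⇒ 5c, clock 40
[6] DMA idle ∥ CU B:t5 (7c) ⇒ 7c, clock 47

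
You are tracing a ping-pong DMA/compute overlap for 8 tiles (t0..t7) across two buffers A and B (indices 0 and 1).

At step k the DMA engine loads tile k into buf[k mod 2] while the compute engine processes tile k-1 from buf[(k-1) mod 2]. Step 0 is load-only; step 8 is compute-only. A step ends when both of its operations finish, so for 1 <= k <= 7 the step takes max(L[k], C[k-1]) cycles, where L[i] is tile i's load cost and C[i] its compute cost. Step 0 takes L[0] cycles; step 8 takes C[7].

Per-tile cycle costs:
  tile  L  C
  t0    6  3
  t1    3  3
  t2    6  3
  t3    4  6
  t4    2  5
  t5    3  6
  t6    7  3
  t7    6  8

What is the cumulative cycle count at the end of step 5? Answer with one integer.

step 0: L[0]=6 → dur=6, Σ=6 | A=load:t0 B=idle [load-only]
step 1: L[1]=3 C[0]=3 → dur=3, Σ=9 | A=compute:t0 B=load:t1 [tied]
step 2: L[2]=6 C[1]=3 → dur=6, Σ=15 | A=load:t2 B=compute:t1 [load-bound]
step 3: L[3]=4 C[2]=3 → dur=4, Σ=19 | A=compute:t2 B=load:t3 [load-bound]
step 4: L[4]=2 C[3]=6 → dur=6, Σ=25 | A=load:t4 B=compute:t3 [compute-bound]
step 5: L[5]=3 C[4]=5 → dur=5, Σ=30 | A=compute:t4 B=load:t5 [compute-bound]
step 6: L[6]=7 C[5]=6 → dur=7, Σ=37 | A=load:t6 B=compute:t5 [load-bound]
step 7: L[7]=6 C[6]=3 → dur=6, Σ=43 | A=compute:t6 B=load:t7 [load-bound]
step 8: C[7]=8 → dur=8, Σ=51 | A=idle B=compute:t7 [compute-only]

end_cycle[5] = 30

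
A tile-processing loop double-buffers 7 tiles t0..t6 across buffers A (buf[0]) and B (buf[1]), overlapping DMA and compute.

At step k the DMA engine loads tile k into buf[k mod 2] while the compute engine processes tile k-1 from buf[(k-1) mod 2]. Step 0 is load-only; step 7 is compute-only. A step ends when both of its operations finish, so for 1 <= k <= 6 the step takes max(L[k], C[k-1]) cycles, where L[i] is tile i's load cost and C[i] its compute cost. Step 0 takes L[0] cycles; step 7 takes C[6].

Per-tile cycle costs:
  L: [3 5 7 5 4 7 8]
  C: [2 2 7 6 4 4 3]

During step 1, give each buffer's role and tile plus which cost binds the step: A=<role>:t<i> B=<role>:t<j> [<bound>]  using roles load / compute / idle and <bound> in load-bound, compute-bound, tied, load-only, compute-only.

step 1: A=compute:t0 B=load:t1 [load-bound]

[0] DMA t0→A (3c) ∥ CU idle ⇒ 3c, clock 3
[1] DMA t1→B (5c) ∥ CU A:t0 (2c) ⇒ 5c, clock 8
[2] DMA t2→A (7c) ∥ CU B:t1 (2c) ⇒ 7c, clock 15
[3] DMA t3→B (5c) ∥ CU A:t2 (7c) ⇒ 7c, clock 22
[4] DMA t4→A (4c) ∥ CU B:t3 (6c) ⇒ 6c, clock 28
[5] DMA t5→B (7c) ∥ CU A:t4 (4c) ⇒ 7c, clock 35
[6] DMA t6→A (8c) ∥ CU B:t5 (4c) ⇒ 8c, clock 43
[7] DMA idle ∥ CU A:t6 (3c) ⇒ 3c, clock 46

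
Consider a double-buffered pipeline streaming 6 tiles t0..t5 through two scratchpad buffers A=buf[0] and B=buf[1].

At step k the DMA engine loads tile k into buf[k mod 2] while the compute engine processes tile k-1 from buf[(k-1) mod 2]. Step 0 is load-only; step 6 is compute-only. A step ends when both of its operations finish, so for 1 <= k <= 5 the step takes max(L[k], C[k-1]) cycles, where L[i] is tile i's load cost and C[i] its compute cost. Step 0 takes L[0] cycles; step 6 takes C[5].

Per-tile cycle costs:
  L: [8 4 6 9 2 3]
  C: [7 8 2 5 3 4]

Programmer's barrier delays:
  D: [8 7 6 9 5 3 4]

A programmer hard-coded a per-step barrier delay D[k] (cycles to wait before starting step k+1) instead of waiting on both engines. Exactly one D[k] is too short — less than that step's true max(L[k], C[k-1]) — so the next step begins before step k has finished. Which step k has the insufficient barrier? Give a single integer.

hazard at step 2

k=0 barrier L[0]=8→8c, D[0]=8 ok
k=1 barrier max(L[1]=4,C[0]=7)→7c, D[1]=7 ok
k=2 barrier max(L[2]=6,C[1]=8)→8c, D[2]=6 SHORT
k=3 barrier max(L[3]=9,C[2]=2)→9c, D[3]=9 ok
k=4 barrier max(L[4]=2,C[3]=5)→5c, D[4]=5 ok
k=5 barrier max(L[5]=3,C[4]=3)→3c, D[5]=3 ok
k=6 barrier C[5]=4→4c, D[6]=4 ok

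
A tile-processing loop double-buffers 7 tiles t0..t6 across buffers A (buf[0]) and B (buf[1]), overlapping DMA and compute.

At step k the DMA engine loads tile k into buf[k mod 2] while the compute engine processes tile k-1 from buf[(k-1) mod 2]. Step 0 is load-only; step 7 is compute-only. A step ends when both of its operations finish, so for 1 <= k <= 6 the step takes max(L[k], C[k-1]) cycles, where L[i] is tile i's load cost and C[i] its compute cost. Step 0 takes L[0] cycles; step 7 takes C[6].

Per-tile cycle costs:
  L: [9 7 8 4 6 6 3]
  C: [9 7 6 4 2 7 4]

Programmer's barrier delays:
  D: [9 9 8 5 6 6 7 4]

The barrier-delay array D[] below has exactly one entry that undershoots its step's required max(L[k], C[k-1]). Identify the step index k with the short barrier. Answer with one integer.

hazard at step 3

step 0: need L[0]=9 = 9; D[0]=9 ok
step 1: need max(L[1]=7,C[0]=9) = 9; D[1]=9 ok
step 2: need max(L[2]=8,C[1]=7) = 8; D[2]=8 ok
step 3: need max(L[3]=4,C[2]=6) = 6; D[3]=5 SHORT
step 4: need max(L[4]=6,C[3]=4) = 6; D[4]=6 ok
step 5: need max(L[5]=6,C[4]=2) = 6; D[5]=6 ok
step 6: need max(L[6]=3,C[5]=7) = 7; D[6]=7 ok
step 7: need C[6]=4 = 4; D[7]=4 ok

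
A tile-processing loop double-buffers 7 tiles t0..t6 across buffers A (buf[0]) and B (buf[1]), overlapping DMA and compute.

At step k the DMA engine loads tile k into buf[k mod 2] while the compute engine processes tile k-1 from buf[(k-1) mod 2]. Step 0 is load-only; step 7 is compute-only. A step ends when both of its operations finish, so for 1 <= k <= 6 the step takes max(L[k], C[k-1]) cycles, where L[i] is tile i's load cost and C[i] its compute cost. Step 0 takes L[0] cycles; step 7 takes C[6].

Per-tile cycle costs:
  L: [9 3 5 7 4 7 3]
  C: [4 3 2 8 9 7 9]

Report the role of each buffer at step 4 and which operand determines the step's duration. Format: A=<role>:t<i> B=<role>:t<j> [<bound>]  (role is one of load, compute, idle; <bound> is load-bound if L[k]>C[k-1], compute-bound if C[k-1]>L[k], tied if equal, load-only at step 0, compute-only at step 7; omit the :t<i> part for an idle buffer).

[0] DMA t0→A (9c) ∥ CU idle ⇒ 9c, clock 9
[1] DMA t1→B (3c) ∥ CU A:t0 (4c) ⇒ 4c, clock 13
[2] DMA t2→A (5c) ∥ CU B:t1 (3c) ⇒ 5c, clock 18
[3] DMA t3→B (7c) ∥ CU A:t2 (2c) ⇒ 7c, clock 25
[4] DMA t4→A (4c) ∥ CU B:t3 (8c) ⇒ 8c, clock 33
[5] DMA t5→B (7c) ∥ CU A:t4 (9c) ⇒ 9c, clock 42
[6] DMA t6→A (3c) ∥ CU B:t5 (7c) ⇒ 7c, clock 49
[7] DMA idle ∥ CU A:t6 (9c) ⇒ 9c, clock 58

step 4: A=load:t4 B=compute:t3 [compute-bound]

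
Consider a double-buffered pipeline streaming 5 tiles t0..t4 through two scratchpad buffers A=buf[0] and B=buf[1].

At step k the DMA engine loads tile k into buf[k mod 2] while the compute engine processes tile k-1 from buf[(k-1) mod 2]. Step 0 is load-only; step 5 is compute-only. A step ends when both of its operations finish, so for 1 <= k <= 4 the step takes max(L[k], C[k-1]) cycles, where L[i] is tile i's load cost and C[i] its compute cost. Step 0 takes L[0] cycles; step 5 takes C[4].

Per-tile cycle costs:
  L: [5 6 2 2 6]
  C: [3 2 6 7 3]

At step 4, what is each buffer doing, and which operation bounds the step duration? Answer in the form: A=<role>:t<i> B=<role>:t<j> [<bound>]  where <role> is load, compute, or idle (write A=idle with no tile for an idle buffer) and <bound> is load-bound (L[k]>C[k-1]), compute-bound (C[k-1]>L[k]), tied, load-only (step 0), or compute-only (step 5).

[0] DMA t0→A (5c) ∥ CU idle ⇒ 5c, clock 5
[1] DMA t1→B (6c) ∥ CU A:t0 (3c) ⇒ 6c, clock 11
[2] DMA t2→A (2c) ∥ CU B:t1 (2c) ⇒ 2c, clock 13
[3] DMA t3→B (2c) ∥ CU A:t2 (6c) ⇒ 6c, clock 19
[4] DMA t4→A (6c) ∥ CU B:t3 (7c) ⇒ 7c, clock 26
[5] DMA idle ∥ CU A:t4 (3c) ⇒ 3c, clock 29

step 4: A=load:t4 B=compute:t3 [compute-bound]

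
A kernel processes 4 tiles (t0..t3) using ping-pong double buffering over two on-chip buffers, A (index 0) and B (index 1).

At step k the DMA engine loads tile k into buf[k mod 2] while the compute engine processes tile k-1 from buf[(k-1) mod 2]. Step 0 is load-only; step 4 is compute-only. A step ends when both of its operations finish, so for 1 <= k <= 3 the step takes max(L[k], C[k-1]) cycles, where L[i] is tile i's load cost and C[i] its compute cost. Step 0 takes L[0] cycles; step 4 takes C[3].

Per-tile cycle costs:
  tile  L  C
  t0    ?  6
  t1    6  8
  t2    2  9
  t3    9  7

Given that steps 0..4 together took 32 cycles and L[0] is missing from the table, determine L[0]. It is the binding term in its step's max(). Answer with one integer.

L[0] = 2

step 0: dur = L[0]=? = L[0]  (unknown; binding)
step 1: dur = max(L[1]=6, C[0]=6) = 6
step 2: dur = max(L[2]=2, C[1]=8) = 8
step 3: dur = max(L[3]=9, C[2]=9) = 9
step 4: dur = C[3]=7 = 7
sum of known step durations = 30
dur[0] = total - known = 32 - 30 = 2
L[0] is the binding max in step 0, so L[0] = dur[0] = 2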